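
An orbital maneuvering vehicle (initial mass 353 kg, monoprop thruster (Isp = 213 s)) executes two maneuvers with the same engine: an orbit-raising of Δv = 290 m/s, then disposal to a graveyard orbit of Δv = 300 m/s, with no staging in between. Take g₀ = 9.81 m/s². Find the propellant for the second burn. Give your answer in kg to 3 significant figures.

propellant for the second burn ≈ 41.1 kg

v_e = Isp · g₀ = 213 × 9.81 = 2089.5 m/s.
After the first burn: m = 353 × exp(−290/2089.5) = 353 × 0.87041 = 307.255 kg.
After the second burn: m = 307.255 × exp(−300/2089.5) = 307.255 × 0.86626 = 266.163 kg.
Second-burn propellant = 307.255 − 266.163 = 41.092 kg.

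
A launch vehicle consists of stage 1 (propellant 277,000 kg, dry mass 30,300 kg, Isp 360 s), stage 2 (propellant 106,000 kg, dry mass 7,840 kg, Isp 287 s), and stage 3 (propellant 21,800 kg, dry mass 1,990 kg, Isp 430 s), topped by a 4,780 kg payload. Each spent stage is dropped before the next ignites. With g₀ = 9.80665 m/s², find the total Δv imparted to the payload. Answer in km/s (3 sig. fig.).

Ignition mass of stage 1 = 277,000+30,300 + 106,000+7,840 + 21,800+1,990 + 4,780 = 449,710 kg.
Stage 1: m₀ = 449,710 kg, m_f = 449,710 − 277,000 = 172,710 kg; Δv = 360×9.80665×ln(2.604) = 3530.4×0.9570 ≈ 3379 m/s.
Stage 2: m₀ = 142,410 kg, m_f = 142,410 − 106,000 = 36,410 kg; Δv = 287×9.80665×ln(3.911) = 2814.5×1.3639 ≈ 3839 m/s.
Stage 3: m₀ = 28,570 kg, m_f = 28,570 − 21,800 = 6,770 kg; Δv = 430×9.80665×ln(4.22) = 4216.9×1.4399 ≈ 6072 m/s.
Total Δv = 3379 + 3839 + 6072 = 13290 m/s.

Δv ≈ 13.3 km/s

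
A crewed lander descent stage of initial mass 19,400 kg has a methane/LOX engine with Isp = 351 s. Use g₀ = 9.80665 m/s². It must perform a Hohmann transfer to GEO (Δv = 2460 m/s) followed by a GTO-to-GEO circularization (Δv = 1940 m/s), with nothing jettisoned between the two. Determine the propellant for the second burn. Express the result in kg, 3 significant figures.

propellant for the second burn ≈ 4090 kg

v_e = Isp · g₀ = 351 × 9.80665 = 3442.1 m/s.
After the first burn: m = 19400 × exp(−2460/3442.1) = 19400 × 0.48935 = 9,493.39 kg.
After the second burn: m = 9,493.39 × exp(−1940/3442.1) = 9,493.39 × 0.56915 = 5,403.16 kg.
Second-burn propellant = 9,493.39 − 5,403.16 = 4,090.23 kg.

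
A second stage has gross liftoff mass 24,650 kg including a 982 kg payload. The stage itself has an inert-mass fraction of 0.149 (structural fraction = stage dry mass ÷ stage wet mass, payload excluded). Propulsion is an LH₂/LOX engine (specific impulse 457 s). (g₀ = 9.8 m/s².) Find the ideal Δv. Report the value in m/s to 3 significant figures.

Stage wet mass = m₀ − payload = 24,650 − 982 = 23,668 kg.
Stage dry mass = ε × stage wet mass = 0.149 × 23,668 = 3,526.53 kg.
Burnout mass m_f = stage dry + payload = 3,526.53 + 982 = 4,508.53 kg.
v_e = Isp · g₀ = 457 × 9.8 = 4478.6 m/s.
By the Tsiolkovsky rocket equation, Δv = v_e · ln(24,650/4,508.53) = 4478.6 × ln(5.467) = 4478.6 × 1.6988 ≈ 7608 m/s.

Δv ≈ 7610 m/s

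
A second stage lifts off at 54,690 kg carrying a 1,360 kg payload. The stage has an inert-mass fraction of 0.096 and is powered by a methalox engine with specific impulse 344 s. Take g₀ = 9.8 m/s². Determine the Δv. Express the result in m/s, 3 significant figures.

Stage wet mass = m₀ − payload = 54,690 − 1,360 = 53,330 kg.
Stage dry mass = ε × stage wet mass = 0.096 × 53,330 = 5,119.68 kg.
Burnout mass m_f = stage dry + payload = 5,119.68 + 1,360 = 6,479.68 kg.
v_e = Isp · g₀ = 344 × 9.8 = 3371.2 m/s.
Δv = v_e · ln(54,690/6,479.68) = 3371.2 × ln(8.44) = 3371.2 × 2.1330 ≈ 7191 m/s.

Δv ≈ 7190 m/s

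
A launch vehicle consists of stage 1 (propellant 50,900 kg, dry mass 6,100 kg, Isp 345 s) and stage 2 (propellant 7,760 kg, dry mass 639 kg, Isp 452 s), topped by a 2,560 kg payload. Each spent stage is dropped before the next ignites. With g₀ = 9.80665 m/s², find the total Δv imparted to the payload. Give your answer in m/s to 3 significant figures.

Ignition mass of stage 1 = 50,900+6,100 + 7,760+639 + 2,560 = 67,959 kg.
Stage 1: m₀ = 67,959 kg, m_f = 67,959 − 50,900 = 17,059 kg; Δv = 345×9.80665×ln(3.984) = 3383.3×1.3822 ≈ 4676 m/s.
Stage 2: m₀ = 10,959 kg, m_f = 10,959 − 7,760 = 3,199 kg; Δv = 452×9.80665×ln(3.426) = 4432.6×1.2313 ≈ 5458 m/s.
Total Δv = 4676 + 5458 = 10134 m/s.

Δv ≈ 10100 m/s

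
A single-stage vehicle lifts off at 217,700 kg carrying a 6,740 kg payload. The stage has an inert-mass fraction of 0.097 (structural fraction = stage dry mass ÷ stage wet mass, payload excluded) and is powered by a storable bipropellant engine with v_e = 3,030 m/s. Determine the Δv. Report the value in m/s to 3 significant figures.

Δv ≈ 6300 m/s

Stage wet mass = m₀ − payload = 217,700 − 6,740 = 210,960 kg.
Stage dry mass = ε × stage wet mass = 0.097 × 210,960 = 20,463.1 kg.
Burnout mass m_f = stage dry + payload = 20,463.1 + 6,740 = 27,203.1 kg.
Using Δv = v_e ln(m₀/m_f): Δv = v_e · ln(217,700/27,203.1) = 3030.0 × ln(8.003) = 3030.0 × 2.0798 ≈ 6302 m/s.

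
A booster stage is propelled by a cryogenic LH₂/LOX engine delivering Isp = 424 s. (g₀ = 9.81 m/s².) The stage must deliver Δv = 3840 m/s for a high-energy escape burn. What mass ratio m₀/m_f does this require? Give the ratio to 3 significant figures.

v_e = Isp · g₀ = 424 × 9.81 = 4159.4 m/s.
m₀/m_f = exp(Δv / v_e) = exp(3840 / 4159.4) = exp(0.9232) = 2.5173.

mass ratio ≈ 2.52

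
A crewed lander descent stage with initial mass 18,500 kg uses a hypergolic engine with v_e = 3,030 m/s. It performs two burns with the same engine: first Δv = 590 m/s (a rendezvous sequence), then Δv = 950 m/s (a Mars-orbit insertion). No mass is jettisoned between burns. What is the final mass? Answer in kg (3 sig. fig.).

After the first burn: m = 18500 × exp(−590/3030.0) = 18500 × 0.82307 = 15,226.8 kg.
After the second burn: m = 15,226.8 × exp(−950/3030.0) = 15,226.8 × 0.73086 = 11,128.7 kg.

final mass ≈ 11100 kg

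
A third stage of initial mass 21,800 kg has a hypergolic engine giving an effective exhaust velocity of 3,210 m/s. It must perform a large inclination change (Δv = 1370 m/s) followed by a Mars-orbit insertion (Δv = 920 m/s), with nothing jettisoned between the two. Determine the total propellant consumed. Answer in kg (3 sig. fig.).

total propellant consumed ≈ 11100 kg

After the first burn: m = 21800 × exp(−1370/3210.0) = 21800 × 0.65260 = 14,226.7 kg.
After the second burn: m = 14,226.7 × exp(−920/3210.0) = 14,226.7 × 0.75081 = 10,681.5 kg.
Total propellant = m₀ − m_final = 21800 − 10,681.5 = 11,118.5 kg.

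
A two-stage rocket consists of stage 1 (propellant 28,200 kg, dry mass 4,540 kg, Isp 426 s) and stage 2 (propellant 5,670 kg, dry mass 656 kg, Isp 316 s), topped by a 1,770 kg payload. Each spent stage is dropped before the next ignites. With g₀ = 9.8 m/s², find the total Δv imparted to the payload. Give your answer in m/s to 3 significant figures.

Δv ≈ 8630 m/s

Ignition mass of stage 1 = 28,200+4,540 + 5,670+656 + 1,770 = 40,836 kg.
Stage 1: m₀ = 40,836 kg, m_f = 40,836 − 28,200 = 12,636 kg; Δv = 426×9.8×ln(3.232) = 4174.8×1.1730 ≈ 4897 m/s.
Stage 2: m₀ = 8,096 kg, m_f = 8,096 − 5,670 = 2,426 kg; Δv = 316×9.8×ln(3.337) = 3096.8×1.2051 ≈ 3732 m/s.
Total Δv = 4897 + 3732 = 8629 m/s.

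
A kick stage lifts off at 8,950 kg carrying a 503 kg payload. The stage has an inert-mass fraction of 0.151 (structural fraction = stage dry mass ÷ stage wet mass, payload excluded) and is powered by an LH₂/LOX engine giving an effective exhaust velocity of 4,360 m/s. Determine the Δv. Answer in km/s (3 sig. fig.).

Stage wet mass = m₀ − payload = 8,950 − 503 = 8,447 kg.
Stage dry mass = ε × stage wet mass = 0.151 × 8,447 = 1,275.5 kg.
Burnout mass m_f = stage dry + payload = 1,275.5 + 503 = 1,778.5 kg.
Using Δv = v_e ln(m₀/m_f): Δv = v_e · ln(8,950/1,778.5) = 4360.0 × ln(5.032) = 4360.0 × 1.6159 ≈ 7045 m/s.

Δv ≈ 7.05 km/s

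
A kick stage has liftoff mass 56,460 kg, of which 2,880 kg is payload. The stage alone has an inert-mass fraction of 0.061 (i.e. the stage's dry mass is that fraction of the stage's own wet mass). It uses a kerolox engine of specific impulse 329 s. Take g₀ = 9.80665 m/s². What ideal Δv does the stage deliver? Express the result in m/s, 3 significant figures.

Δv ≈ 7150 m/s

Stage wet mass = m₀ − payload = 56,460 − 2,880 = 53,580 kg.
Stage dry mass = ε × stage wet mass = 0.061 × 53,580 = 3,268.38 kg.
Burnout mass m_f = stage dry + payload = 3,268.38 + 2,880 = 6,148.38 kg.
v_e = Isp · g₀ = 329 × 9.80665 = 3226.4 m/s.
Δv = v_e · ln(56,460/6,148.38) = 3226.4 × ln(9.183) = 3226.4 × 2.2173 ≈ 7154 m/s.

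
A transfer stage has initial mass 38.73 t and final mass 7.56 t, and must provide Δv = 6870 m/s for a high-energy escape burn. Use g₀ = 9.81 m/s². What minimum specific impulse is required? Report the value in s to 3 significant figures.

ln(m₀/m_f) = ln(38730/7560) = ln(5.123) = 1.6337.
v_e = Δv / ln(m₀/m_f) = 6870 / 1.6337 = 4205.1 m/s.
Isp = v_e / g₀ = 4205.1 / 9.81 = 428.7 s.

Isp ≈ 429 s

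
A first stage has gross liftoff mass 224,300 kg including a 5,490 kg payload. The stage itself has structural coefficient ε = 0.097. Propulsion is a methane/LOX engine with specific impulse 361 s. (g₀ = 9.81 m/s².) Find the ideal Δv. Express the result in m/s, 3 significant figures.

Δv ≈ 7540 m/s

Stage wet mass = m₀ − payload = 224,300 − 5,490 = 218,810 kg.
Stage dry mass = ε × stage wet mass = 0.097 × 218,810 = 21,224.6 kg.
Burnout mass m_f = stage dry + payload = 21,224.6 + 5,490 = 26,714.6 kg.
v_e = Isp · g₀ = 361 × 9.81 = 3541.4 m/s.
Δv = v_e · ln(224,300/26,714.6) = 3541.4 × ln(8.396) = 3541.4 × 2.1278 ≈ 7535 m/s.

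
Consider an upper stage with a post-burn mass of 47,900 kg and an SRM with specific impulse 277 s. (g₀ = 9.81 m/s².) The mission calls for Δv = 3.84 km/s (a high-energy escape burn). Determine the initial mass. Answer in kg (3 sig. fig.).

initial mass ≈ 197000 kg

v_e = Isp · g₀ = 277 × 9.81 = 2717.4 m/s.
Rocket equation: m₀/m_f = exp(Δv / v_e) = exp(3840 / 2717.4) = exp(1.4131) = 4.1088.
m₀ = m_f × 4.1088 = 47,900 × 4.1088 = 196,812 kg.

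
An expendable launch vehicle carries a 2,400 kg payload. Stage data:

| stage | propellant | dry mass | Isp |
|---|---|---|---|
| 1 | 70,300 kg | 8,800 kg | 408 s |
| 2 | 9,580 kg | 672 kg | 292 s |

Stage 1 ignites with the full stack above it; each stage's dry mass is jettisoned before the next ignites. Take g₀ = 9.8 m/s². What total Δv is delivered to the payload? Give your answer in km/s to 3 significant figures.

Ignition mass of stage 1 = 70,300+8,800 + 9,580+672 + 2,400 = 91,752 kg.
Stage 1: m₀ = 91,752 kg, m_f = 91,752 − 70,300 = 21,452 kg; Δv = 408×9.8×ln(4.277) = 3998.4×1.4533 ≈ 5811 m/s.
Stage 2: m₀ = 12,652 kg, m_f = 12,652 − 9,580 = 3,072 kg; Δv = 292×9.8×ln(4.118) = 2861.6×1.4155 ≈ 4051 m/s.
Total Δv = 5811 + 4051 = 9862 m/s.

Δv ≈ 9.86 km/s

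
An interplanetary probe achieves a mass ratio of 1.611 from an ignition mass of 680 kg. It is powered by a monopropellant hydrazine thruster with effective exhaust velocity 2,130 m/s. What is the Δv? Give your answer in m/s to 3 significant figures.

From the ideal rocket equation, Δv = v_e · ln(1.611) = 2130.0 × 0.4769 ≈ 1015.7 m/s.

Δv ≈ 1020 m/s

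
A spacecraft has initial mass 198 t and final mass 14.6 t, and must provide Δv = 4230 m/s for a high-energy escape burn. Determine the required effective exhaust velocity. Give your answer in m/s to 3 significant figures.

v_e ≈ 1620 m/s

ln(m₀/m_f) = ln(198000/14600) = ln(13.56) = 2.6072.
From the ideal rocket equation, v_e = Δv / ln(m₀/m_f) = 4230 / 2.6072 = 1622.4 m/s.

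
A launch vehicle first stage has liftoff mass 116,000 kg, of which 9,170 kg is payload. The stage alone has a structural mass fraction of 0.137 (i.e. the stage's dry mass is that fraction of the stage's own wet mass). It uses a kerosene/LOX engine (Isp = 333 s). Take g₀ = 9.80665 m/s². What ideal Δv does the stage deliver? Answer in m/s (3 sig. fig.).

Δv ≈ 5170 m/s

Stage wet mass = m₀ − payload = 116,000 − 9,170 = 106,830 kg.
Stage dry mass = ε × stage wet mass = 0.137 × 106,830 = 14,635.7 kg.
Burnout mass m_f = stage dry + payload = 14,635.7 + 9,170 = 23,805.7 kg.
v_e = Isp · g₀ = 333 × 9.80665 = 3265.6 m/s.
Δv = v_e · ln(116,000/23,805.7) = 3265.6 × ln(4.873) = 3265.6 × 1.5837 ≈ 5172 m/s.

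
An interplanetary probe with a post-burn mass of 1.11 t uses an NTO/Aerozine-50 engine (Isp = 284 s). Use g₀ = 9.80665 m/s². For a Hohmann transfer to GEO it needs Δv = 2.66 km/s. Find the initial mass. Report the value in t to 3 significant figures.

v_e = Isp · g₀ = 284 × 9.80665 = 2785.1 m/s.
By the Tsiolkovsky rocket equation, m₀/m_f = exp(Δv / v_e) = exp(2660 / 2785.1) = exp(0.9551) = 2.5989.
m₀ = m_f × 2.5989 = 1.11 × 2.5989 = 2.88478 t.

initial mass ≈ 2.88 t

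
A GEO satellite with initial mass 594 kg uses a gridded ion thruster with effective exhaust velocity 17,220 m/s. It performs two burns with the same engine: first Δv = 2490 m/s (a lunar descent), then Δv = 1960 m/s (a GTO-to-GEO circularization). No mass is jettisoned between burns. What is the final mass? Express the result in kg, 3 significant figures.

final mass ≈ 459 kg

After the first burn: m = 594 × exp(−2490/17220.0) = 594 × 0.86537 = 514.03 kg.
After the second burn: m = 514.03 × exp(−1960/17220.0) = 514.03 × 0.89242 = 458.731 kg.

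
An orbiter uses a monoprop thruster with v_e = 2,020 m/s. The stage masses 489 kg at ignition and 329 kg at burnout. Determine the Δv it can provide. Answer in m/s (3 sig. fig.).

Δv ≈ 801 m/s

By the Tsiolkovsky rocket equation, Δv = v_e · ln(m₀/m_f) = 2020.0 × ln(1.486) = 2020.0 × 0.3963 ≈ 800.5 m/s.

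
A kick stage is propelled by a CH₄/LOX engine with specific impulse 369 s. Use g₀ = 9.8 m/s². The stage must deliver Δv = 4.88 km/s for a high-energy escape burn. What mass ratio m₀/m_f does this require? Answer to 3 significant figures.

v_e = Isp · g₀ = 369 × 9.8 = 3616.2 m/s.
m₀/m_f = exp(Δv / v_e) = exp(4880 / 3616.2) = exp(1.3495) = 3.8554.

mass ratio ≈ 3.86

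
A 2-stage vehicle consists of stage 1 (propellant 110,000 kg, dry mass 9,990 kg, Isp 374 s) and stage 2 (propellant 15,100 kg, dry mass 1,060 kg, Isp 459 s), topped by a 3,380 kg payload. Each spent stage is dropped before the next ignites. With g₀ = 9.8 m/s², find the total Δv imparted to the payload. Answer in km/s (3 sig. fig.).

Δv ≈ 12.4 km/s

Ignition mass of stage 1 = 110,000+9,990 + 15,100+1,060 + 3,380 = 139,530 kg.
Stage 1: m₀ = 139,530 kg, m_f = 139,530 − 110,000 = 29,530 kg; Δv = 374×9.8×ln(4.725) = 3665.2×1.5529 ≈ 5692 m/s.
Stage 2: m₀ = 19,540 kg, m_f = 19,540 − 15,100 = 4,440 kg; Δv = 459×9.8×ln(4.401) = 4498.2×1.4818 ≈ 6665 m/s.
Total Δv = 5692 + 6665 = 12357 m/s.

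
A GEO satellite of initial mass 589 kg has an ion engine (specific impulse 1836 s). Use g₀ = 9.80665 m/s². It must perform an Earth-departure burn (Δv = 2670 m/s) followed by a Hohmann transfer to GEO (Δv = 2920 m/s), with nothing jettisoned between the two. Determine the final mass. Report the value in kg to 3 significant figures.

final mass ≈ 432 kg

v_e = Isp · g₀ = 1836 × 9.80665 = 18005.0 m/s.
After the first burn: m = 589 × exp(−2670/18005.0) = 589 × 0.86218 = 507.824 kg.
After the second burn: m = 507.824 × exp(−2920/18005.0) = 507.824 × 0.85029 = 431.798 kg.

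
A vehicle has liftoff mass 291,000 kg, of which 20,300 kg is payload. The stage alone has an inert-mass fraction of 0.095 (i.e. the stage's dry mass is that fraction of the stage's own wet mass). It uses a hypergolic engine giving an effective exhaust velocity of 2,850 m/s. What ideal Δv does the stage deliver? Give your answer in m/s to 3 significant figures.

Δv ≈ 5260 m/s

Stage wet mass = m₀ − payload = 291,000 − 20,300 = 270,700 kg.
Stage dry mass = ε × stage wet mass = 0.095 × 270,700 = 25,716.5 kg.
Burnout mass m_f = stage dry + payload = 25,716.5 + 20,300 = 46,016.5 kg.
Δv = v_e · ln(291,000/46,016.5) = 2850.0 × ln(6.324) = 2850.0 × 1.8443 ≈ 5256 m/s.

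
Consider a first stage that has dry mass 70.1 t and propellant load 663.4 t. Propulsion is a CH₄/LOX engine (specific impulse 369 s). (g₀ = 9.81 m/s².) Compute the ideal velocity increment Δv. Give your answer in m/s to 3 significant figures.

Δv ≈ 8500 m/s

v_e = Isp · g₀ = 369 × 9.81 = 3619.9 m/s.
m₀ = m_dry + m_prop = 70.1 + 663.4 = 733.5 t.
Using Δv = v_e ln(m₀/m_f): Δv = v_e · ln(m₀/m_f) = 3619.9 × ln(10.46) = 3619.9 × 2.3479 ≈ 8499.2 m/s.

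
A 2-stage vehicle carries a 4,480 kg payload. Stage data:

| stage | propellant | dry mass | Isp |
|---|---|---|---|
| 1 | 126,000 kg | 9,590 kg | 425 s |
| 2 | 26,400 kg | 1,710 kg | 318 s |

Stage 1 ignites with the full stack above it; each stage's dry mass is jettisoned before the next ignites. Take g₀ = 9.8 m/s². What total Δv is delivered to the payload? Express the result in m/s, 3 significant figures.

Ignition mass of stage 1 = 126,000+9,590 + 26,400+1,710 + 4,480 = 168,180 kg.
Stage 1: m₀ = 168,180 kg, m_f = 168,180 − 126,000 = 42,180 kg; Δv = 425×9.8×ln(3.987) = 4165.0×1.3831 ≈ 5761 m/s.
Stage 2: m₀ = 32,590 kg, m_f = 32,590 − 26,400 = 6,190 kg; Δv = 318×9.8×ln(5.265) = 3116.4×1.6611 ≈ 5177 m/s.
Total Δv = 5761 + 5177 = 10938 m/s.

Δv ≈ 10900 m/s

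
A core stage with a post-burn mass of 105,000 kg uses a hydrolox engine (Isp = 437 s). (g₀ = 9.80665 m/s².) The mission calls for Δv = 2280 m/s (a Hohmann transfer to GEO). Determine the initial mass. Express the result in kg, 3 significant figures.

v_e = Isp · g₀ = 437 × 9.80665 = 4285.5 m/s.
m₀/m_f = exp(Δv / v_e) = exp(2280 / 4285.5) = exp(0.5320) = 1.7024.
m₀ = m_f × 1.7024 = 105,000 × 1.7024 = 178,752 kg.

initial mass ≈ 179000 kg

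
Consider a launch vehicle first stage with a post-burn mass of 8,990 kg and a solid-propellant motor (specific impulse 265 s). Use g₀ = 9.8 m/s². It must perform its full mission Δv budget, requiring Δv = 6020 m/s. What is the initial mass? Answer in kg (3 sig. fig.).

v_e = Isp · g₀ = 265 × 9.8 = 2597.0 m/s.
m₀/m_f = exp(Δv / v_e) = exp(6020 / 2597.0) = exp(2.3181) = 10.1559.
m₀ = m_f × 10.1559 = 8,990 × 10.1559 = 91,301.5 kg.

initial mass ≈ 91300 kg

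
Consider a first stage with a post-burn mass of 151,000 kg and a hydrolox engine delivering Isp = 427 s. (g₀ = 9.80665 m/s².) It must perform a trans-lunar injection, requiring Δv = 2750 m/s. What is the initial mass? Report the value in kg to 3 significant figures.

v_e = Isp · g₀ = 427 × 9.80665 = 4187.4 m/s.
Using Δv = v_e ln(m₀/m_f): m₀/m_f = exp(Δv / v_e) = exp(2750 / 4187.4) = exp(0.6567) = 1.9285.
m₀ = m_f × 1.9285 = 151,000 × 1.9285 = 291,204 kg.

initial mass ≈ 291000 kg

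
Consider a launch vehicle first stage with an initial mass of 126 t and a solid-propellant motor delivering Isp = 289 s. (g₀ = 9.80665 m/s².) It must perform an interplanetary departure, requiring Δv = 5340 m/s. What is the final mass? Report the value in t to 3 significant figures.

v_e = Isp · g₀ = 289 × 9.80665 = 2834.1 m/s.
m₀/m_f = exp(Δv / v_e) = exp(5340 / 2834.1) = exp(1.8842) = 6.5810.
m_f = m₀ / 6.5810 = 126 / 6.5810 = 19.146 t.

final mass ≈ 19.1 t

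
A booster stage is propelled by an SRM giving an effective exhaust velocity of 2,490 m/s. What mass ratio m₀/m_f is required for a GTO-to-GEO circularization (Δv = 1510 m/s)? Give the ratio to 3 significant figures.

m₀/m_f = exp(Δv / v_e) = exp(1510 / 2490.0) = exp(0.6064) = 1.8339.

mass ratio ≈ 1.83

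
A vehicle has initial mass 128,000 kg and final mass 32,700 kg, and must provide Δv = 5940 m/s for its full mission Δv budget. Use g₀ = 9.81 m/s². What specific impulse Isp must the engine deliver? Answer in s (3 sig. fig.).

Isp ≈ 444 s

ln(m₀/m_f) = ln(128000/32700) = ln(3.914) = 1.3647.
v_e = Δv / ln(m₀/m_f) = 5940 / 1.3647 = 4352.7 m/s.
Isp = v_e / g₀ = 4352.7 / 9.81 = 443.7 s.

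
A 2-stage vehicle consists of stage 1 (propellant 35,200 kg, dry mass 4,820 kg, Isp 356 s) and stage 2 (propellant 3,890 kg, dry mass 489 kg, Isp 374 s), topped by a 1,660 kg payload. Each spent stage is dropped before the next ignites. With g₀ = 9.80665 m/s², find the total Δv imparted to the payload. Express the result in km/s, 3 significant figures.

Δv ≈ 8.83 km/s

Ignition mass of stage 1 = 35,200+4,820 + 3,890+489 + 1,660 = 46,059 kg.
Stage 1: m₀ = 46,059 kg, m_f = 46,059 − 35,200 = 10,859 kg; Δv = 356×9.80665×ln(4.242) = 3491.2×1.4449 ≈ 5044 m/s.
Stage 2: m₀ = 6,039 kg, m_f = 6,039 − 3,890 = 2,149 kg; Δv = 374×9.80665×ln(2.81) = 3667.7×1.0332 ≈ 3790 m/s.
Total Δv = 5044 + 3790 = 8834 m/s.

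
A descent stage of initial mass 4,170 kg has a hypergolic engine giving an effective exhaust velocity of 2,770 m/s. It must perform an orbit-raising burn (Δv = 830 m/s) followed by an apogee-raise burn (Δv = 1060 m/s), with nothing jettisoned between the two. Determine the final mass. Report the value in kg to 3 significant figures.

After the first burn: m = 4170 × exp(−830/2770.0) = 4170 × 0.74109 = 3,090.35 kg.
After the second burn: m = 3,090.35 × exp(−1060/2770.0) = 3,090.35 × 0.68204 = 2,107.74 kg.

final mass ≈ 2110 kg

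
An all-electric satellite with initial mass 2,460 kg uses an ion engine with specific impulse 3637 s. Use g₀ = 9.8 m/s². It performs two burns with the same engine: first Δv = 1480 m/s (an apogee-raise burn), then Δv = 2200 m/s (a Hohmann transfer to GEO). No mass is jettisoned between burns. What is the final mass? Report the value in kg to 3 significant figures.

final mass ≈ 2220 kg

v_e = Isp · g₀ = 3637 × 9.8 = 35642.6 m/s.
After the first burn: m = 2460 × exp(−1480/35642.6) = 2460 × 0.95933 = 2,359.95 kg.
After the second burn: m = 2,359.95 × exp(−2200/35642.6) = 2,359.95 × 0.94014 = 2,218.68 kg.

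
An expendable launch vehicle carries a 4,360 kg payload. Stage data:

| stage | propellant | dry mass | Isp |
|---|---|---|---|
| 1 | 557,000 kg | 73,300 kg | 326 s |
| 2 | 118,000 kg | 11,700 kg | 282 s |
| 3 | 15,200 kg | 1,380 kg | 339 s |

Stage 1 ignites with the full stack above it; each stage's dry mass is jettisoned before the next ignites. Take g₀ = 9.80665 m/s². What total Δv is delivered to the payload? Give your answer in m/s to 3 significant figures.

Δv ≈ 12500 m/s

Ignition mass of stage 1 = 557,000+73,300 + 118,000+11,700 + 15,200+1,380 + 4,360 = 780,940 kg.
Stage 1: m₀ = 780,940 kg, m_f = 780,940 − 557,000 = 223,940 kg; Δv = 326×9.80665×ln(3.487) = 3197.0×1.2491 ≈ 3993 m/s.
Stage 2: m₀ = 150,640 kg, m_f = 150,640 − 118,000 = 32,640 kg; Δv = 282×9.80665×ln(4.615) = 2765.5×1.5294 ≈ 4229 m/s.
Stage 3: m₀ = 20,940 kg, m_f = 20,940 − 15,200 = 5,740 kg; Δv = 339×9.80665×ln(3.648) = 3324.5×1.2942 ≈ 4303 m/s.
Total Δv = 3993 + 4229 + 4303 = 12525 m/s.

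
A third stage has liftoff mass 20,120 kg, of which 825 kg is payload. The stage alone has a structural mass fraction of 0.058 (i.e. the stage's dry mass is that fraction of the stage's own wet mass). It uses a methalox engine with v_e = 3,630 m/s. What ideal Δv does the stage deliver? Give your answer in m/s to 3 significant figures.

Stage wet mass = m₀ − payload = 20,120 − 825 = 19,295 kg.
Stage dry mass = ε × stage wet mass = 0.058 × 19,295 = 1,119.11 kg.
Burnout mass m_f = stage dry + payload = 1,119.11 + 825 = 1,944.11 kg.
Rocket equation: Δv = v_e · ln(20,120/1,944.11) = 3630.0 × ln(10.35) = 3630.0 × 2.3369 ≈ 8483 m/s.

Δv ≈ 8480 m/s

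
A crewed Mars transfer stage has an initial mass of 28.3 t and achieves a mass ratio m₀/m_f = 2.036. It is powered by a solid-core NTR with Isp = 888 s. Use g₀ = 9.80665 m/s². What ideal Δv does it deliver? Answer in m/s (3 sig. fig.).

v_e = Isp · g₀ = 888 × 9.80665 = 8708.3 m/s.
Using Δv = v_e ln(m₀/m_f): Δv = v_e · ln(2.036) = 8708.3 × 0.7110 ≈ 6191.5 m/s.

Δv ≈ 6190 m/s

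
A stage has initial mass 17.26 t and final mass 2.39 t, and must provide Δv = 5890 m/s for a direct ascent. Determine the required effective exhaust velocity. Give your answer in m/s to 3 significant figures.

v_e ≈ 2980 m/s

ln(m₀/m_f) = ln(17260/2390) = ln(7.222) = 1.9771.
v_e = Δv / ln(m₀/m_f) = 5890 / 1.9771 = 2979.1 m/s.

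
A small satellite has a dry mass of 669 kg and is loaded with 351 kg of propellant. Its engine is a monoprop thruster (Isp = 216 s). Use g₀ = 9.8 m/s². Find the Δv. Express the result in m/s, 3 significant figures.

Δv ≈ 893 m/s

v_e = Isp · g₀ = 216 × 9.8 = 2116.8 m/s.
m₀ = m_dry + m_prop = 669 + 351 = 1,020 kg.
From the ideal rocket equation, Δv = v_e · ln(m₀/m_f) = 2116.8 × ln(1.525) = 2116.8 × 0.4218 ≈ 892.8 m/s.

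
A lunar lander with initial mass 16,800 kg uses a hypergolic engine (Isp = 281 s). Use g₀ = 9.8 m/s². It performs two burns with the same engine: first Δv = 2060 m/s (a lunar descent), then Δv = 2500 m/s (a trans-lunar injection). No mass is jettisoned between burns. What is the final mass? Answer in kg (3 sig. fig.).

final mass ≈ 3210 kg

v_e = Isp · g₀ = 281 × 9.8 = 2753.8 m/s.
After the first burn: m = 16800 × exp(−2060/2753.8) = 16800 × 0.47329 = 7,951.27 kg.
After the second burn: m = 7,951.27 × exp(−2500/2753.8) = 7,951.27 × 0.40340 = 3,207.54 kg.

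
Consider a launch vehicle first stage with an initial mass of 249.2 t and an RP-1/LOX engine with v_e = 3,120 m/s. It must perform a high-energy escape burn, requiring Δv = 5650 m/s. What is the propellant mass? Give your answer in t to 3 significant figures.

propellant mass ≈ 208 t

m₀/m_f = exp(Δv / v_e) = exp(5650 / 3120.0) = exp(1.8109) = 6.1159.
m_f = 249.2 / 6.1159 = 40.7463 t, so propellant = m₀ − m_f = 249.2 − 40.7463 = 208.4537 t.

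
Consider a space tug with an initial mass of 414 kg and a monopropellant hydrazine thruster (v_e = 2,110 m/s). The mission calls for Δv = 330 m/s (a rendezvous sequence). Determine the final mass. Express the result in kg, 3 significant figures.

final mass ≈ 354 kg

From the ideal rocket equation, m₀/m_f = exp(Δv / v_e) = exp(330 / 2110.0) = exp(0.1564) = 1.1693.
m_f = m₀ / 1.1693 = 414 / 1.1693 = 354.058 kg.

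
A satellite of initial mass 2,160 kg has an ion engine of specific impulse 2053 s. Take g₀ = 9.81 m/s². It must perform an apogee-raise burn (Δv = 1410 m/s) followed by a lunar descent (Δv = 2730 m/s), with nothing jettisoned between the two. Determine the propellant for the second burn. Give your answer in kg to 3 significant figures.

v_e = Isp · g₀ = 2053 × 9.81 = 20139.9 m/s.
After the first burn: m = 2160 × exp(−1410/20139.9) = 2160 × 0.93238 = 2,013.94 kg.
After the second burn: m = 2,013.94 × exp(−2730/20139.9) = 2,013.94 × 0.87323 = 1,758.63 kg.
Second-burn propellant = 2,013.94 − 1,758.63 = 255.31 kg.

propellant for the second burn ≈ 255 kg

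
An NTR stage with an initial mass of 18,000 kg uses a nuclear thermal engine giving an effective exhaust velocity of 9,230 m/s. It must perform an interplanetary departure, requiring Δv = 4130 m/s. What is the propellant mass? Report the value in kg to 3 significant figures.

propellant mass ≈ 6490 kg

By the Tsiolkovsky rocket equation, m₀/m_f = exp(Δv / v_e) = exp(4130 / 9230.0) = exp(0.4475) = 1.5643.
m_f = 18,000 / 1.5643 = 11,506.7 kg, so propellant = m₀ − m_f = 18,000 − 11,506.7 = 6,493.3 kg.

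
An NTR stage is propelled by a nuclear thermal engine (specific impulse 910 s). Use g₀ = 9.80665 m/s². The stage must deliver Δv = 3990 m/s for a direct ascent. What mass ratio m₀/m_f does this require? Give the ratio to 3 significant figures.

v_e = Isp · g₀ = 910 × 9.80665 = 8924.1 m/s.
By the Tsiolkovsky rocket equation, m₀/m_f = exp(Δv / v_e) = exp(3990 / 8924.1) = exp(0.4471) = 1.5638.

mass ratio ≈ 1.56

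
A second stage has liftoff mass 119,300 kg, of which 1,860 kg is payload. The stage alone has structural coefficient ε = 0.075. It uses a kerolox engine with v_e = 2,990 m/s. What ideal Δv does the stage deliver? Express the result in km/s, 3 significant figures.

Stage wet mass = m₀ − payload = 119,300 − 1,860 = 117,440 kg.
Stage dry mass = ε × stage wet mass = 0.075 × 117,440 = 8,808 kg.
Burnout mass m_f = stage dry + payload = 8,808 + 1,860 = 10,668 kg.
Δv = v_e · ln(119,300/10,668) = 2990.0 × ln(11.18) = 2990.0 × 2.4144 ≈ 7219 m/s.

Δv ≈ 7.22 km/s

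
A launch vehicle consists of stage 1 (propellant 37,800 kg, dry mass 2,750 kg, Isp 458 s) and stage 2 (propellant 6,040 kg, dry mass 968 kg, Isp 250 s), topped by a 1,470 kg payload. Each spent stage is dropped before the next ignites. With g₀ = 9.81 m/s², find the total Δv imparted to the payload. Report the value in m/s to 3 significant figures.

Ignition mass of stage 1 = 37,800+2,750 + 6,040+968 + 1,470 = 49,028 kg.
Stage 1: m₀ = 49,028 kg, m_f = 49,028 − 37,800 = 11,228 kg; Δv = 458×9.81×ln(4.367) = 4493.0×1.4740 ≈ 6623 m/s.
Stage 2: m₀ = 8,478 kg, m_f = 8,478 − 6,040 = 2,438 kg; Δv = 250×9.81×ln(3.477) = 2452.5×1.2463 ≈ 3057 m/s.
Total Δv = 6623 + 3057 = 9680 m/s.

Δv ≈ 9680 m/s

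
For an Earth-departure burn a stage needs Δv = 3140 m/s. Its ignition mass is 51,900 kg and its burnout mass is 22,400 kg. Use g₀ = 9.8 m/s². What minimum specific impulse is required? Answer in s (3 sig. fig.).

Isp ≈ 381 s

ln(m₀/m_f) = ln(51900/22400) = ln(2.317) = 0.8403.
v_e = Δv / ln(m₀/m_f) = 3140 / 0.8403 = 3736.9 m/s.
Isp = v_e / g₀ = 3736.9 / 9.8 = 381.3 s.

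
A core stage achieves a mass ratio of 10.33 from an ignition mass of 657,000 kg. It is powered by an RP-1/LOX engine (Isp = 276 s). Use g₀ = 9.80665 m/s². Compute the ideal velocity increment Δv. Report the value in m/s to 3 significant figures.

Δv ≈ 6320 m/s

v_e = Isp · g₀ = 276 × 9.80665 = 2706.6 m/s.
From the ideal rocket equation, Δv = v_e · ln(10.33) = 2706.6 × 2.3351 ≈ 6320.1 m/s.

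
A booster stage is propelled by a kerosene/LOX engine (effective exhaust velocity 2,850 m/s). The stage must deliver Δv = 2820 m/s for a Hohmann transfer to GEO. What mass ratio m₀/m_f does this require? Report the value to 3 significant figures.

Rocket equation: m₀/m_f = exp(Δv / v_e) = exp(2820 / 2850.0) = exp(0.9895) = 2.6898.

mass ratio ≈ 2.69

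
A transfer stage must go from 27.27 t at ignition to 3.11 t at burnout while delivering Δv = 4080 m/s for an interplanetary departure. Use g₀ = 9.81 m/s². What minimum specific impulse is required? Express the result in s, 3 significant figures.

Isp ≈ 192 s

ln(m₀/m_f) = ln(27270/3110) = ln(8.768) = 2.1712.
Rocket equation: v_e = Δv / ln(m₀/m_f) = 4080 / 2.1712 = 1879.2 m/s.
Isp = v_e / g₀ = 1879.2 / 9.81 = 191.6 s.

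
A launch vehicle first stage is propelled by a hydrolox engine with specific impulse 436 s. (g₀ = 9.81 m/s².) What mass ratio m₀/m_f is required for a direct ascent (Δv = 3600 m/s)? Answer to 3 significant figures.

v_e = Isp · g₀ = 436 × 9.81 = 4277.2 m/s.
Using Δv = v_e ln(m₀/m_f): m₀/m_f = exp(Δv / v_e) = exp(3600 / 4277.2) = exp(0.8417) = 2.3203.

mass ratio ≈ 2.32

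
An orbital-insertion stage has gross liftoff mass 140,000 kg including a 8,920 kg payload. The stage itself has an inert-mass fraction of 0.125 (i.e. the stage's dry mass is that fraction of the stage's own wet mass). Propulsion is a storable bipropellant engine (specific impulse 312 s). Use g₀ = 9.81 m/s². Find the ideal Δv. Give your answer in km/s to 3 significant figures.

Δv ≈ 5.24 km/s

Stage wet mass = m₀ − payload = 140,000 − 8,920 = 131,080 kg.
Stage dry mass = ε × stage wet mass = 0.125 × 131,080 = 16,385 kg.
Burnout mass m_f = stage dry + payload = 16,385 + 8,920 = 25,305 kg.
v_e = Isp · g₀ = 312 × 9.81 = 3060.7 m/s.
Δv = v_e · ln(140,000/25,305) = 3060.7 × ln(5.533) = 3060.7 × 1.7106 ≈ 5236 m/s.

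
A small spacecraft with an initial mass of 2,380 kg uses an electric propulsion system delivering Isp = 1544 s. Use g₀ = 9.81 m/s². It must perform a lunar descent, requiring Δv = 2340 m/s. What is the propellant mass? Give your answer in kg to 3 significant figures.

propellant mass ≈ 341 kg

v_e = Isp · g₀ = 1544 × 9.81 = 15146.6 m/s.
m₀/m_f = exp(Δv / v_e) = exp(2340 / 15146.6) = exp(0.1545) = 1.1671.
m_f = 2,380 / 1.1671 = 2,039.24 kg, so propellant = m₀ − m_f = 2,380 − 2,039.24 = 340.76 kg.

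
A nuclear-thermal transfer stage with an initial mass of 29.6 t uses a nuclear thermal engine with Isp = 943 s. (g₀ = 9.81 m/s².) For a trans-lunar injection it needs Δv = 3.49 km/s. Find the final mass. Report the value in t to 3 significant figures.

v_e = Isp · g₀ = 943 × 9.81 = 9250.8 m/s.
By the Tsiolkovsky rocket equation, m₀/m_f = exp(Δv / v_e) = exp(3490 / 9250.8) = exp(0.3773) = 1.4583.
m_f = m₀ / 1.4583 = 29.6 / 1.4583 = 20.2976 t.

final mass ≈ 20.3 t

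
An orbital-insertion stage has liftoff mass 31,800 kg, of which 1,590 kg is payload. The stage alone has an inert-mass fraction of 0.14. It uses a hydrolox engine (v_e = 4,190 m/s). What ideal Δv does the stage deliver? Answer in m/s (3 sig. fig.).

Δv ≈ 7120 m/s

Stage wet mass = m₀ − payload = 31,800 − 1,590 = 30,210 kg.
Stage dry mass = ε × stage wet mass = 0.14 × 30,210 = 4,229.4 kg.
Burnout mass m_f = stage dry + payload = 4,229.4 + 1,590 = 5,819.4 kg.
From the ideal rocket equation, Δv = v_e · ln(31,800/5,819.4) = 4190.0 × ln(5.464) = 4190.0 × 1.6983 ≈ 7116 m/s.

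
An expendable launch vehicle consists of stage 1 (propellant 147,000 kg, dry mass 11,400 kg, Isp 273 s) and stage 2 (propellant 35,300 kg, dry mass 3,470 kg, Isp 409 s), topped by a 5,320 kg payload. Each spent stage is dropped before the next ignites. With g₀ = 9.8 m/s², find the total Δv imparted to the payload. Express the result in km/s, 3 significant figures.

Ignition mass of stage 1 = 147,000+11,400 + 35,300+3,470 + 5,320 = 202,490 kg.
Stage 1: m₀ = 202,490 kg, m_f = 202,490 − 147,000 = 55,490 kg; Δv = 273×9.8×ln(3.649) = 2675.4×1.2945 ≈ 3463 m/s.
Stage 2: m₀ = 44,090 kg, m_f = 44,090 − 35,300 = 8,790 kg; Δv = 409×9.8×ln(5.016) = 4008.2×1.6126 ≈ 6464 m/s.
Total Δv = 3463 + 6464 = 9927 m/s.

Δv ≈ 9.93 km/s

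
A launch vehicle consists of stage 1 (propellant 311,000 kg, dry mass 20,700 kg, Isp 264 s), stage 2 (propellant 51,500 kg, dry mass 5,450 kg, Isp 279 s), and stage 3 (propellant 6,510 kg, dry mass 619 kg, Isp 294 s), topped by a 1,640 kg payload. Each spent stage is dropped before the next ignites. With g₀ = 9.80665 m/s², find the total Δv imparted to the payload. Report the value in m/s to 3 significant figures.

Δv ≈ 12000 m/s

Ignition mass of stage 1 = 311,000+20,700 + 51,500+5,450 + 6,510+619 + 1,640 = 397,419 kg.
Stage 1: m₀ = 397,419 kg, m_f = 397,419 − 311,000 = 86,419 kg; Δv = 264×9.80665×ln(4.599) = 2589.0×1.5258 ≈ 3950 m/s.
Stage 2: m₀ = 65,719 kg, m_f = 65,719 − 51,500 = 14,219 kg; Δv = 279×9.80665×ln(4.622) = 2736.1×1.5308 ≈ 4188 m/s.
Stage 3: m₀ = 8,769 kg, m_f = 8,769 − 6,510 = 2,259 kg; Δv = 294×9.80665×ln(3.882) = 2883.2×1.3563 ≈ 3910 m/s.
Total Δv = 3950 + 4188 + 3910 = 12048 m/s.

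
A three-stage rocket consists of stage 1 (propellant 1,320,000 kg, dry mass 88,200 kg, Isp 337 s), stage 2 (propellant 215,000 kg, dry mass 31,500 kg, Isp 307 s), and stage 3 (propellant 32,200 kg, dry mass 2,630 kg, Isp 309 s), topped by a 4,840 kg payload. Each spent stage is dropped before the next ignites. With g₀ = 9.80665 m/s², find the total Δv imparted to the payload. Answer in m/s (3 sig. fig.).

Ignition mass of stage 1 = 1,320,000+88,200 + 215,000+31,500 + 32,200+2,630 + 4,840 = 1,694,370 kg.
Stage 1: m₀ = 1,694,370 kg, m_f = 1,694,370 − 1,320,000 = 374,370 kg; Δv = 337×9.80665×ln(4.526) = 3304.8×1.5098 ≈ 4990 m/s.
Stage 2: m₀ = 286,170 kg, m_f = 286,170 − 215,000 = 71,170 kg; Δv = 307×9.80665×ln(4.021) = 3010.6×1.3915 ≈ 4189 m/s.
Stage 3: m₀ = 39,670 kg, m_f = 39,670 − 32,200 = 7,470 kg; Δv = 309×9.80665×ln(5.311) = 3030.3×1.6697 ≈ 5060 m/s.
Total Δv = 4990 + 4189 + 5060 = 14239 m/s.

Δv ≈ 14200 m/s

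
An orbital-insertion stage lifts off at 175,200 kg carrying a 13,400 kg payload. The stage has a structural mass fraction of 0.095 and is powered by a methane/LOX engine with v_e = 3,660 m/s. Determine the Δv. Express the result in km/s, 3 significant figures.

Δv ≈ 6.61 km/s

Stage wet mass = m₀ − payload = 175,200 − 13,400 = 161,800 kg.
Stage dry mass = ε × stage wet mass = 0.095 × 161,800 = 15,371 kg.
Burnout mass m_f = stage dry + payload = 15,371 + 13,400 = 28,771 kg.
Rocket equation: Δv = v_e · ln(175,200/28,771) = 3660.0 × ln(6.089) = 3660.0 × 1.8066 ≈ 6612 m/s.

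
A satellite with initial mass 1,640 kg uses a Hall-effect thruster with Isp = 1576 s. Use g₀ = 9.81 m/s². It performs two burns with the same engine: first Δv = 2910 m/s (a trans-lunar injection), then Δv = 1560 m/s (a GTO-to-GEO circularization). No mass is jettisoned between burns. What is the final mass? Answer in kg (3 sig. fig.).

final mass ≈ 1230 kg

v_e = Isp · g₀ = 1576 × 9.81 = 15460.6 m/s.
After the first burn: m = 1640 × exp(−2910/15460.6) = 1640 × 0.82843 = 1,358.63 kg.
After the second burn: m = 1,358.63 × exp(−1560/15460.6) = 1,358.63 × 0.90402 = 1,228.23 kg.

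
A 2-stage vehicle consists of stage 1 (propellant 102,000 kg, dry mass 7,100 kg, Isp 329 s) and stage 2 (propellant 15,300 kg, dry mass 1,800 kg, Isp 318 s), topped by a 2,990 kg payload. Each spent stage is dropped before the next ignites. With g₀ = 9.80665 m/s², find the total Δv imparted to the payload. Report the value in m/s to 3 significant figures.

Δv ≈ 9500 m/s

Ignition mass of stage 1 = 102,000+7,100 + 15,300+1,800 + 2,990 = 129,190 kg.
Stage 1: m₀ = 129,190 kg, m_f = 129,190 − 102,000 = 27,190 kg; Δv = 329×9.80665×ln(4.751) = 3226.4×1.5584 ≈ 5028 m/s.
Stage 2: m₀ = 20,090 kg, m_f = 20,090 − 15,300 = 4,790 kg; Δv = 318×9.80665×ln(4.194) = 3118.5×1.4337 ≈ 4471 m/s.
Total Δv = 5028 + 4471 = 9499 m/s.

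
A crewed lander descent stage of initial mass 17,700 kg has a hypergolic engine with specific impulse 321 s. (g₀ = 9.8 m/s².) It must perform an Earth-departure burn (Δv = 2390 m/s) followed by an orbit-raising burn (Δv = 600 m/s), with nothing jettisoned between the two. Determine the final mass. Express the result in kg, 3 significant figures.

final mass ≈ 6840 kg

v_e = Isp · g₀ = 321 × 9.8 = 3145.8 m/s.
After the first burn: m = 17700 × exp(−2390/3145.8) = 17700 × 0.46779 = 8,279.88 kg.
After the second burn: m = 8,279.88 × exp(−600/3145.8) = 8,279.88 × 0.82636 = 6,842.16 kg.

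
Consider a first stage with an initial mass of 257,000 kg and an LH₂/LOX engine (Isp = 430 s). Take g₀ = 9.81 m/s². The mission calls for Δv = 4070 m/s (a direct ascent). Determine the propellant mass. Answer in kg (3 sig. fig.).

v_e = Isp · g₀ = 430 × 9.81 = 4218.3 m/s.
From the ideal rocket equation, m₀/m_f = exp(Δv / v_e) = exp(4070 / 4218.3) = exp(0.9648) = 2.6244.
m_f = 257,000 / 2.6244 = 97,927.1 kg, so propellant = m₀ − m_f = 257,000 − 97,927.1 = 159,072.9 kg.

propellant mass ≈ 159000 kg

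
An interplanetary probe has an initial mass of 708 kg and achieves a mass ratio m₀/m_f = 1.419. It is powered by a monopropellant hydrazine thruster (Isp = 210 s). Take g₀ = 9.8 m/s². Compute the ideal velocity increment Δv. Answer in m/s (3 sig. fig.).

v_e = Isp · g₀ = 210 × 9.8 = 2058.0 m/s.
Δv = v_e · ln(1.419) = 2058.0 × 0.3500 ≈ 720.2 m/s.

Δv ≈ 720 m/s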